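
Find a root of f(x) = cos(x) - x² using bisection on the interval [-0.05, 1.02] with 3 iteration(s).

f(x) = cos(x) - x²
Initial interval: [-0.05, 1.02]

Iteration 1:
  c_1 = (-0.050000 + 1.020000)/2 = 0.485000
  f(c_1) = f(0.485000) = 0.649450
  f(a) × f(c) ≥ 0, new interval: [0.485000, 1.020000]
Iteration 2:
  c_2 = (0.485000 + 1.020000)/2 = 0.752500
  f(c_2) = f(0.752500) = 0.163726
  f(a) × f(c) ≥ 0, new interval: [0.752500, 1.020000]
Iteration 3:
  c_3 = (0.752500 + 1.020000)/2 = 0.886250
  f(c_3) = f(0.886250) = -0.153117
  f(a) × f(c) < 0, new interval: [0.752500, 0.886250]

After 3 iteration(s), the approximation is c_3 = 0.886250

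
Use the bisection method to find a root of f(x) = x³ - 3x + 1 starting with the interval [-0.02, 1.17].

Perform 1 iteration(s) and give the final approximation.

f(x) = x³ - 3x + 1
Initial interval: [-0.02, 1.17]

Iteration 1:
  c_1 = (-0.020000 + 1.170000)/2 = 0.575000
  f(c_1) = f(0.575000) = -0.534891
  f(a) × f(c) < 0, new interval: [-0.020000, 0.575000]

After 1 iteration(s), the approximation is c_1 = 0.575000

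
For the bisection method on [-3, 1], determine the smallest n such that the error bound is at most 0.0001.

We need (b-a)/2^n ≤ 0.0001
(1 - (-3))/2^n ≤ 0.0001
4/2^n ≤ 0.0001
2^n ≥ 40000
n ≥ log₂(40000) = 15.29
n ≥ 16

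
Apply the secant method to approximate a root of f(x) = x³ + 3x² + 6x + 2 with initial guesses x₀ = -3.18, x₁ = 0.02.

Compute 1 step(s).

f(x) = x³ + 3x² + 6x + 2
x₀ = -3.18, x₁ = 0.02

Secant formula: x_{n+1} = x_n - f(x_n)(x_n - x_{n-1})/(f(x_n) - f(x_{n-1}))

Iteration 1:
  f(-3.180000) = -18.900232
  f(0.020000) = 2.121208
  x_2 = 0.020000 - 2.121208×(0.020000 - (-3.180000))/(2.121208 - (-18.900232))
       = -0.302902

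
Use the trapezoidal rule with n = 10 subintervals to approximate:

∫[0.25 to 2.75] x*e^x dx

f(x) = x*e^x
a = 0.25, b = 2.75, n = 10
h = (b - a)/n = 0.250000

Trapezoidal rule: (h/2)[f(x₀) + 2f(x₁) + 2f(x₂) + ... + f(xₙ)]

x_0 = 0.2500, f(x_0) = 0.321006, coefficient = 1
x_1 = 0.5000, f(x_1) = 0.824361, coefficient = 2
x_2 = 0.7500, f(x_2) = 1.587750, coefficient = 2
x_3 = 1.0000, f(x_3) = 2.718282, coefficient = 2
x_4 = 1.2500, f(x_4) = 4.362929, coefficient = 2
x_5 = 1.5000, f(x_5) = 6.722534, coefficient = 2
x_6 = 1.7500, f(x_6) = 10.070555, coefficient = 2
x_7 = 2.0000, f(x_7) = 14.778112, coefficient = 2
x_8 = 2.2500, f(x_8) = 21.347406, coefficient = 2
x_9 = 2.5000, f(x_9) = 30.456235, coefficient = 2
x_10 = 2.7500, f(x_10) = 43.017238, coefficient = 1

I ≈ (0.250000/2) × 229.074568 = 28.634321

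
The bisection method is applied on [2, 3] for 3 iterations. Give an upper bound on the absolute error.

Bisection error bound: |error| ≤ (b-a)/2^n
|error| ≤ (3 - 2)/2^3 = 1/2^3
|error| ≤ 0.1250000000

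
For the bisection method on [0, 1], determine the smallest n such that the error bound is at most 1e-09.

We need (b-a)/2^n ≤ 1e-09
(1 - 0)/2^n ≤ 1e-09
1/2^n ≤ 1e-09
2^n ≥ 1000000000
n ≥ log₂(1000000000) = 29.90
n ≥ 30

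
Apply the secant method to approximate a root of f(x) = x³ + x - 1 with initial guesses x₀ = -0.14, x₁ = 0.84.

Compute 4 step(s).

f(x) = x³ + x - 1
x₀ = -0.14, x₁ = 0.84

Secant formula: x_{n+1} = x_n - f(x_n)(x_n - x_{n-1})/(f(x_n) - f(x_{n-1}))

Iteration 1:
  f(-0.140000) = -1.142744
  f(0.840000) = 0.432704
  x_2 = 0.840000 - 0.432704×(0.840000 - (-0.140000))/(0.432704 - (-1.142744))
       = 0.570839
Iteration 2:
  f(0.840000) = 0.432704
  f(0.570839) = -0.243150
  x_3 = 0.570839 - (-0.243150)×(0.570839 - 0.840000)/(-0.243150 - 0.432704)
       = 0.667674
Iteration 3:
  f(0.570839) = -0.243150
  f(0.667674) = -0.034685
  x_4 = 0.667674 - (-0.034685)×(0.667674 - 0.570839)/(-0.034685 - (-0.243150))
       = 0.683786
Iteration 4:
  f(0.667674) = -0.034685
  f(0.683786) = 0.003498
  x_5 = 0.683786 - 0.003498×(0.683786 - 0.667674)/(0.003498 - (-0.034685))
       = 0.682309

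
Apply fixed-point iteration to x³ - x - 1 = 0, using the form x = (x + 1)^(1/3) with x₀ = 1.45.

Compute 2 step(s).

Equation: x³ - x - 1 = 0
Fixed-point form: x = (x + 1)^(1/3)
x₀ = 1.45

x_1 = g(1.450000) = 1.348100
x_2 = g(1.348100) = 1.329144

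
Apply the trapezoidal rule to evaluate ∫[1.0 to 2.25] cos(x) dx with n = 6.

f(x) = cos(x)
a = 1.0, b = 2.25, n = 6
h = (b - a)/n = 0.208333

Trapezoidal rule: (h/2)[f(x₀) + 2f(x₁) + 2f(x₂) + ... + f(xₙ)]

x_0 = 1.0000, f(x_0) = 0.540302, coefficient = 1
x_1 = 1.2083, f(x_1) = 0.354578, coefficient = 2
x_2 = 1.4167, f(x_2) = 0.153520, coefficient = 2
x_3 = 1.6250, f(x_3) = -0.054177, coefficient = 2
x_4 = 1.8333, f(x_4) = -0.259531, coefficient = 2
x_5 = 2.0417, f(x_5) = -0.453662, coefficient = 2
x_6 = 2.2500, f(x_6) = -0.628174, coefficient = 1

I ≈ (0.208333/2) × -0.606416 = -0.063168
Exact value: -0.063398
Error: 0.000229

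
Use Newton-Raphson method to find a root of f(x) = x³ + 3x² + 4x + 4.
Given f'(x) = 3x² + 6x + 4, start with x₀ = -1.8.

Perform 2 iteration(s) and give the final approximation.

f(x) = x³ + 3x² + 4x + 4
f'(x) = 3x² + 6x + 4
x₀ = -1.8

Newton-Raphson formula: x_{n+1} = x_n - f(x_n)/f'(x_n)

Iteration 1:
  f(-1.800000) = 0.688000
  f'(-1.800000) = 2.920000
  x_1 = -1.800000 - 0.688000/2.920000 = -2.035616
Iteration 2:
  f(-2.035616) = -0.146317
  f'(-2.035616) = 4.217504
  x_2 = -2.035616 - (-0.146317)/4.217504 = -2.000924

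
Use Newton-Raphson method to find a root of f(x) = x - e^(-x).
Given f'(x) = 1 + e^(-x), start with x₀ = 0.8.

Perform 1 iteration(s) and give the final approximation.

f(x) = x - e^(-x)
f'(x) = 1 + e^(-x)
x₀ = 0.8

Newton-Raphson formula: x_{n+1} = x_n - f(x_n)/f'(x_n)

Iteration 1:
  f(0.800000) = 0.350671
  f'(0.800000) = 1.449329
  x_1 = 0.800000 - 0.350671/1.449329 = 0.558046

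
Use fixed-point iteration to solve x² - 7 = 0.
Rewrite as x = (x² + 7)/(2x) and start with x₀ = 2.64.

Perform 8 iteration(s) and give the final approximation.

Equation: x² - 7 = 0
Fixed-point form: x = (x² + 7)/(2x)
x₀ = 2.64

x_1 = g(2.640000) = 2.645758
x_2 = g(2.645758) = 2.645751
x_3 = g(2.645751) = 2.645751
x_4 = g(2.645751) = 2.645751
x_5 = g(2.645751) = 2.645751
x_6 = g(2.645751) = 2.645751
x_7 = g(2.645751) = 2.645751
x_8 = g(2.645751) = 2.645751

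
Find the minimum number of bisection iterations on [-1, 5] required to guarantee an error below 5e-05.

We need (b-a)/2^n ≤ 5e-05
(5 - (-1))/2^n ≤ 5e-05
6/2^n ≤ 5e-05
2^n ≥ 120000
n ≥ log₂(120000) = 16.87
n ≥ 17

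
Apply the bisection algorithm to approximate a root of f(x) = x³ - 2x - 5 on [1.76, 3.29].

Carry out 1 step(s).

f(x) = x³ - 2x - 5
Initial interval: [1.76, 3.29]

Iteration 1:
  c_1 = (1.760000 + 3.290000)/2 = 2.525000
  f(c_1) = f(2.525000) = 6.048453
  f(a) × f(c) < 0, new interval: [1.760000, 2.525000]

After 1 iteration(s), the approximation is c_1 = 2.525000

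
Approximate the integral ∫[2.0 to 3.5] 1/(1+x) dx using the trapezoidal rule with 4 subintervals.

f(x) = 1/(1+x)
a = 2.0, b = 3.5, n = 4
h = (b - a)/n = 0.375000

Trapezoidal rule: (h/2)[f(x₀) + 2f(x₁) + 2f(x₂) + ... + f(xₙ)]

x_0 = 2.0000, f(x_0) = 0.333333, coefficient = 1
x_1 = 2.3750, f(x_1) = 0.296296, coefficient = 2
x_2 = 2.7500, f(x_2) = 0.266667, coefficient = 2
x_3 = 3.1250, f(x_3) = 0.242424, coefficient = 2
x_4 = 3.5000, f(x_4) = 0.222222, coefficient = 1

I ≈ (0.375000/2) × 2.166330 = 0.406187
Exact value: 0.405465
Error: 0.000722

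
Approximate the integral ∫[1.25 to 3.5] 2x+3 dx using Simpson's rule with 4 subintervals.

f(x) = 2x+3
a = 1.25, b = 3.5, n = 4
h = (b - a)/n = 0.562500

Simpson's rule: (h/3)[f(x₀) + 4f(x₁) + 2f(x₂) + ... + f(xₙ)]

x_0 = 1.2500, f(x_0) = 5.500000, coefficient = 1
x_1 = 1.8125, f(x_1) = 6.625000, coefficient = 4
x_2 = 2.3750, f(x_2) = 7.750000, coefficient = 2
x_3 = 2.9375, f(x_3) = 8.875000, coefficient = 4
x_4 = 3.5000, f(x_4) = 10.000000, coefficient = 1

I ≈ (0.562500/3) × 93.000000 = 17.437500
Exact value: 17.437500
Error: 0.000000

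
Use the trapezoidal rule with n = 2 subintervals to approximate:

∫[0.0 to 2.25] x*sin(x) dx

f(x) = x*sin(x)
a = 0.0, b = 2.25, n = 2
h = (b - a)/n = 1.125000

Trapezoidal rule: (h/2)[f(x₀) + 2f(x₁) + 2f(x₂) + ... + f(xₙ)]

x_0 = 0.0000, f(x_0) = 0.000000, coefficient = 1
x_1 = 1.1250, f(x_1) = 1.015051, coefficient = 2
x_2 = 2.2500, f(x_2) = 1.750665, coefficient = 1

I ≈ (1.125000/2) × 3.780767 = 2.126681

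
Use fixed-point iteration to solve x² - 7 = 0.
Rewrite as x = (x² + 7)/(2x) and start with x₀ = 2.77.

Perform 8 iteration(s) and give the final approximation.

Equation: x² - 7 = 0
Fixed-point form: x = (x² + 7)/(2x)
x₀ = 2.77

x_1 = g(2.770000) = 2.648538
x_2 = g(2.648538) = 2.645753
x_3 = g(2.645753) = 2.645751
x_4 = g(2.645751) = 2.645751
x_5 = g(2.645751) = 2.645751
x_6 = g(2.645751) = 2.645751
x_7 = g(2.645751) = 2.645751
x_8 = g(2.645751) = 2.645751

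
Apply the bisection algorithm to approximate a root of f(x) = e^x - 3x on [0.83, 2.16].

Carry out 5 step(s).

f(x) = e^x - 3x
Initial interval: [0.83, 2.16]

Iteration 1:
  c_1 = (0.830000 + 2.160000)/2 = 1.495000
  f(c_1) = f(1.495000) = -0.025663
  f(a) × f(c) ≥ 0, new interval: [1.495000, 2.160000]
Iteration 2:
  c_2 = (1.495000 + 2.160000)/2 = 1.827500
  f(c_2) = f(1.827500) = 0.735821
  f(a) × f(c) < 0, new interval: [1.495000, 1.827500]
Iteration 3:
  c_3 = (1.495000 + 1.827500)/2 = 1.661250
  f(c_3) = f(1.661250) = 0.282139
  f(a) × f(c) < 0, new interval: [1.495000, 1.661250]
Iteration 4:
  c_4 = (1.495000 + 1.661250)/2 = 1.578125
  f(c_4) = f(1.578125) = 0.111486
  f(a) × f(c) < 0, new interval: [1.495000, 1.578125]
Iteration 5:
  c_5 = (1.495000 + 1.578125)/2 = 1.536563
  f(c_5) = f(1.536563) = 0.038896
  f(a) × f(c) < 0, new interval: [1.495000, 1.536563]

After 5 iteration(s), the approximation is c_5 = 1.536563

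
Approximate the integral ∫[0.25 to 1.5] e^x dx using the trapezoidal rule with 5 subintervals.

f(x) = e^x
a = 0.25, b = 1.5, n = 5
h = (b - a)/n = 0.250000

Trapezoidal rule: (h/2)[f(x₀) + 2f(x₁) + 2f(x₂) + ... + f(xₙ)]

x_0 = 0.2500, f(x_0) = 1.284025, coefficient = 1
x_1 = 0.5000, f(x_1) = 1.648721, coefficient = 2
x_2 = 0.7500, f(x_2) = 2.117000, coefficient = 2
x_3 = 1.0000, f(x_3) = 2.718282, coefficient = 2
x_4 = 1.2500, f(x_4) = 3.490343, coefficient = 2
x_5 = 1.5000, f(x_5) = 4.481689, coefficient = 1

I ≈ (0.250000/2) × 25.714407 = 3.214301
Exact value: 3.197664
Error: 0.016637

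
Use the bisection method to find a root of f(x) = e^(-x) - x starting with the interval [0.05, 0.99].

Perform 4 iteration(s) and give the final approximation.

f(x) = e^(-x) - x
Initial interval: [0.05, 0.99]

Iteration 1:
  c_1 = (0.050000 + 0.990000)/2 = 0.520000
  f(c_1) = f(0.520000) = 0.074521
  f(a) × f(c) ≥ 0, new interval: [0.520000, 0.990000]
Iteration 2:
  c_2 = (0.520000 + 0.990000)/2 = 0.755000
  f(c_2) = f(0.755000) = -0.284989
  f(a) × f(c) < 0, new interval: [0.520000, 0.755000]
Iteration 3:
  c_3 = (0.520000 + 0.755000)/2 = 0.637500
  f(c_3) = f(0.637500) = -0.108888
  f(a) × f(c) < 0, new interval: [0.520000, 0.637500]
Iteration 4:
  c_4 = (0.520000 + 0.637500)/2 = 0.578750
  f(c_4) = f(0.578750) = -0.018151
  f(a) × f(c) < 0, new interval: [0.520000, 0.578750]

After 4 iteration(s), the approximation is c_4 = 0.578750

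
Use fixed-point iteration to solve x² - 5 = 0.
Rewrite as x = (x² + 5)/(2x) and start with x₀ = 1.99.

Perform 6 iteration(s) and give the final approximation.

Equation: x² - 5 = 0
Fixed-point form: x = (x² + 5)/(2x)
x₀ = 1.99

x_1 = g(1.990000) = 2.251281
x_2 = g(2.251281) = 2.236119
x_3 = g(2.236119) = 2.236068
x_4 = g(2.236068) = 2.236068
x_5 = g(2.236068) = 2.236068
x_6 = g(2.236068) = 2.236068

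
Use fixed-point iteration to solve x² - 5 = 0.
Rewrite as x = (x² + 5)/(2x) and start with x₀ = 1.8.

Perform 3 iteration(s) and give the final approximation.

Equation: x² - 5 = 0
Fixed-point form: x = (x² + 5)/(2x)
x₀ = 1.8

x_1 = g(1.800000) = 2.288889
x_2 = g(2.288889) = 2.236677
x_3 = g(2.236677) = 2.236068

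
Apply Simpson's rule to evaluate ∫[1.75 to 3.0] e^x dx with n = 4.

f(x) = e^x
a = 1.75, b = 3.0, n = 4
h = (b - a)/n = 0.312500

Simpson's rule: (h/3)[f(x₀) + 4f(x₁) + 2f(x₂) + ... + f(xₙ)]

x_0 = 1.7500, f(x_0) = 5.754603, coefficient = 1
x_1 = 2.0625, f(x_1) = 7.865609, coefficient = 4
x_2 = 2.3750, f(x_2) = 10.751013, coefficient = 2
x_3 = 2.6875, f(x_3) = 14.694893, coefficient = 4
x_4 = 3.0000, f(x_4) = 20.085537, coefficient = 1

I ≈ (0.312500/3) × 137.584174 = 14.331685
Exact value: 14.330934
Error: 0.000751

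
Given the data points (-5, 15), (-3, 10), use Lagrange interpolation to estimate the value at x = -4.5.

Lagrange interpolation formula:
P(x) = Σ yᵢ × Lᵢ(x)
where Lᵢ(x) = Π_{j≠i} (x - xⱼ)/(xᵢ - xⱼ)

L_0(-4.5) = (-4.5 - (-3))/(-5 - (-3)) = 0.750000
L_1(-4.5) = (-4.5 - (-5))/(-3 - (-5)) = 0.250000

P(-4.5) = 15×L_0(-4.5) + 10×L_1(-4.5)
P(-4.5) = 13.750000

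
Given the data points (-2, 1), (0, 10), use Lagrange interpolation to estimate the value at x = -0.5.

Lagrange interpolation formula:
P(x) = Σ yᵢ × Lᵢ(x)
where Lᵢ(x) = Π_{j≠i} (x - xⱼ)/(xᵢ - xⱼ)

L_0(-0.5) = (-0.5 - 0)/(-2 - 0) = 0.250000
L_1(-0.5) = (-0.5 - (-2))/(0 - (-2)) = 0.750000

P(-0.5) = 1×L_0(-0.5) + 10×L_1(-0.5)
P(-0.5) = 7.750000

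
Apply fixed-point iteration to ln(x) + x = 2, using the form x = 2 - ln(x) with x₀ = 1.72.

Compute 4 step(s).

Equation: ln(x) + x = 2
Fixed-point form: x = 2 - ln(x)
x₀ = 1.72

x_1 = g(1.720000) = 1.457676
x_2 = g(1.457676) = 1.623157
x_3 = g(1.623157) = 1.515627
x_4 = g(1.515627) = 1.584171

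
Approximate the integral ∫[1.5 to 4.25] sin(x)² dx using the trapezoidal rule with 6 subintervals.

f(x) = sin(x)²
a = 1.5, b = 4.25, n = 6
h = (b - a)/n = 0.458333

Trapezoidal rule: (h/2)[f(x₀) + 2f(x₁) + 2f(x₂) + ... + f(xₙ)]

x_0 = 1.5000, f(x_0) = 0.994996, coefficient = 1
x_1 = 1.9583, f(x_1) = 0.857185, coefficient = 2
x_2 = 2.4167, f(x_2) = 0.439675, coefficient = 2
x_3 = 2.8750, f(x_3) = 0.069404, coefficient = 2
x_4 = 3.3333, f(x_4) = 0.036316, coefficient = 2
x_5 = 3.7917, f(x_5) = 0.366322, coefficient = 2
x_6 = 4.2500, f(x_6) = 0.801006, coefficient = 1

I ≈ (0.458333/2) × 5.333805 = 1.222330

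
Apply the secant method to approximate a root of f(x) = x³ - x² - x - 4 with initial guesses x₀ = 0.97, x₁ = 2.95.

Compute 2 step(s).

f(x) = x³ - x² - x - 4
x₀ = 0.97, x₁ = 2.95

Secant formula: x_{n+1} = x_n - f(x_n)(x_n - x_{n-1})/(f(x_n) - f(x_{n-1}))

Iteration 1:
  f(0.970000) = -4.998227
  f(2.950000) = 10.019875
  x_2 = 2.950000 - 10.019875×(2.950000 - 0.970000)/(10.019875 - (-4.998227))
       = 1.628971
Iteration 2:
  f(2.950000) = 10.019875
  f(1.628971) = -3.959968
  x_3 = 1.628971 - (-3.959968)×(1.628971 - 2.950000)/(-3.959968 - 10.019875)
       = 2.003169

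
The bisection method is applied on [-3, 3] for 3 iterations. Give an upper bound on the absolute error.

Bisection error bound: |error| ≤ (b-a)/2^n
|error| ≤ (3 - (-3))/2^3 = 6/2^3
|error| ≤ 0.7500000000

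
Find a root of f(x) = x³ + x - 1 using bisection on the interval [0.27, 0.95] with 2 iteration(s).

f(x) = x³ + x - 1
Initial interval: [0.27, 0.95]

Iteration 1:
  c_1 = (0.270000 + 0.950000)/2 = 0.610000
  f(c_1) = f(0.610000) = -0.163019
  f(a) × f(c) ≥ 0, new interval: [0.610000, 0.950000]
Iteration 2:
  c_2 = (0.610000 + 0.950000)/2 = 0.780000
  f(c_2) = f(0.780000) = 0.254552
  f(a) × f(c) < 0, new interval: [0.610000, 0.780000]

After 2 iteration(s), the approximation is c_2 = 0.780000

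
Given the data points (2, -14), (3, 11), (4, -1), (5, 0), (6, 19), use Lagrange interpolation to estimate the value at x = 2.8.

Lagrange interpolation formula:
P(x) = Σ yᵢ × Lᵢ(x)
where Lᵢ(x) = Π_{j≠i} (x - xⱼ)/(xᵢ - xⱼ)

L_0(2.8) = (2.8 - 3)/(2 - 3) × (2.8 - 4)/(2 - 4) × (2.8 - 5)/(2 - 5) × (2.8 - 6)/(2 - 6) = 0.070400
L_1(2.8) = (2.8 - 2)/(3 - 2) × (2.8 - 4)/(3 - 4) × (2.8 - 5)/(3 - 5) × (2.8 - 6)/(3 - 6) = 1.126400
L_2(2.8) = (2.8 - 2)/(4 - 2) × (2.8 - 3)/(4 - 3) × (2.8 - 5)/(4 - 5) × (2.8 - 6)/(4 - 6) = -0.281600
L_3(2.8) = (2.8 - 2)/(5 - 2) × (2.8 - 3)/(5 - 3) × (2.8 - 4)/(5 - 4) × (2.8 - 6)/(5 - 6) = 0.102400
L_4(2.8) = (2.8 - 2)/(6 - 2) × (2.8 - 3)/(6 - 3) × (2.8 - 4)/(6 - 4) × (2.8 - 5)/(6 - 5) = -0.017600

P(2.8) = (-14)×L_0(2.8) + 11×L_1(2.8) + (-1)×L_2(2.8) + 0×L_3(2.8) + 19×L_4(2.8)
P(2.8) = 11.352000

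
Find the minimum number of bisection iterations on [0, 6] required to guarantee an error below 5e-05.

We need (b-a)/2^n ≤ 5e-05
(6 - 0)/2^n ≤ 5e-05
6/2^n ≤ 5e-05
2^n ≥ 120000
n ≥ log₂(120000) = 16.87
n ≥ 17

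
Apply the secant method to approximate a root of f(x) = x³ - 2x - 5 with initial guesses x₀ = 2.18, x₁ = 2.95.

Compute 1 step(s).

f(x) = x³ - 2x - 5
x₀ = 2.18, x₁ = 2.95

Secant formula: x_{n+1} = x_n - f(x_n)(x_n - x_{n-1})/(f(x_n) - f(x_{n-1}))

Iteration 1:
  f(2.180000) = 1.000232
  f(2.950000) = 14.772375
  x_2 = 2.950000 - 14.772375×(2.950000 - 2.180000)/(14.772375 - 1.000232)
       = 2.124077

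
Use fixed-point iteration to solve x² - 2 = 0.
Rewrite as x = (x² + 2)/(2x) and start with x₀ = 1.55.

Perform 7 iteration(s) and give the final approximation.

Equation: x² - 2 = 0
Fixed-point form: x = (x² + 2)/(2x)
x₀ = 1.55

x_1 = g(1.550000) = 1.420161
x_2 = g(1.420161) = 1.414226
x_3 = g(1.414226) = 1.414214
x_4 = g(1.414214) = 1.414214
x_5 = g(1.414214) = 1.414214
x_6 = g(1.414214) = 1.414214
x_7 = g(1.414214) = 1.414214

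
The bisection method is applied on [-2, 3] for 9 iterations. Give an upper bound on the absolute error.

Bisection error bound: |error| ≤ (b-a)/2^n
|error| ≤ (3 - (-2))/2^9 = 5/2^9
|error| ≤ 0.0097656250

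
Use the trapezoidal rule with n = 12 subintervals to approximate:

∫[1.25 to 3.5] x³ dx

f(x) = x³
a = 1.25, b = 3.5, n = 12
h = (b - a)/n = 0.187500

Trapezoidal rule: (h/2)[f(x₀) + 2f(x₁) + 2f(x₂) + ... + f(xₙ)]

x_0 = 1.2500, f(x_0) = 1.953125, coefficient = 1
x_1 = 1.4375, f(x_1) = 2.970459, coefficient = 2
x_2 = 1.6250, f(x_2) = 4.291016, coefficient = 2
x_3 = 1.8125, f(x_3) = 5.954346, coefficient = 2
x_4 = 2.0000, f(x_4) = 8.000000, coefficient = 2
x_5 = 2.1875, f(x_5) = 10.467529, coefficient = 2
x_6 = 2.3750, f(x_6) = 13.396484, coefficient = 2
x_7 = 2.5625, f(x_7) = 16.826416, coefficient = 2
x_8 = 2.7500, f(x_8) = 20.796875, coefficient = 2
x_9 = 2.9375, f(x_9) = 25.347412, coefficient = 2
x_10 = 3.1250, f(x_10) = 30.517578, coefficient = 2
x_11 = 3.3125, f(x_11) = 36.346924, coefficient = 2
x_12 = 3.5000, f(x_12) = 42.875000, coefficient = 1

I ≈ (0.187500/2) × 394.658203 = 36.999207
Exact value: 36.905273
Error: 0.093933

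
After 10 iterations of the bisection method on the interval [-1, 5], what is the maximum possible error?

Bisection error bound: |error| ≤ (b-a)/2^n
|error| ≤ (5 - (-1))/2^10 = 6/2^10
|error| ≤ 0.0058593750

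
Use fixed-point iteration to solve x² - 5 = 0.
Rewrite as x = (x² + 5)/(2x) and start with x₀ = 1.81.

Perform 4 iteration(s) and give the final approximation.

Equation: x² - 5 = 0
Fixed-point form: x = (x² + 5)/(2x)
x₀ = 1.81

x_1 = g(1.810000) = 2.286215
x_2 = g(2.286215) = 2.236618
x_3 = g(2.236618) = 2.236068
x_4 = g(2.236068) = 2.236068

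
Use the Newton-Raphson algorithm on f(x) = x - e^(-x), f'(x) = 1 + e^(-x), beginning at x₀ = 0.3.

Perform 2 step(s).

f(x) = x - e^(-x)
f'(x) = 1 + e^(-x)
x₀ = 0.3

Newton-Raphson formula: x_{n+1} = x_n - f(x_n)/f'(x_n)

Iteration 1:
  f(0.300000) = -0.440818
  f'(0.300000) = 1.740818
  x_1 = 0.300000 - (-0.440818)/1.740818 = 0.553225
Iteration 2:
  f(0.553225) = -0.021868
  f'(0.553225) = 1.575092
  x_2 = 0.553225 - (-0.021868)/1.575092 = 0.567108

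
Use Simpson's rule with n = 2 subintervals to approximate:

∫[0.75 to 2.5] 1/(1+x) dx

f(x) = 1/(1+x)
a = 0.75, b = 2.5, n = 2
h = (b - a)/n = 0.875000

Simpson's rule: (h/3)[f(x₀) + 4f(x₁) + 2f(x₂) + ... + f(xₙ)]

x_0 = 0.7500, f(x_0) = 0.571429, coefficient = 1
x_1 = 1.6250, f(x_1) = 0.380952, coefficient = 4
x_2 = 2.5000, f(x_2) = 0.285714, coefficient = 1

I ≈ (0.875000/3) × 2.380952 = 0.694444
Exact value: 0.693147
Error: 0.001297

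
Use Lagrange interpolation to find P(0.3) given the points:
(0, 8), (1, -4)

Lagrange interpolation formula:
P(x) = Σ yᵢ × Lᵢ(x)
where Lᵢ(x) = Π_{j≠i} (x - xⱼ)/(xᵢ - xⱼ)

L_0(0.3) = (0.3 - 1)/(0 - 1) = 0.700000
L_1(0.3) = (0.3 - 0)/(1 - 0) = 0.300000

P(0.3) = 8×L_0(0.3) + (-4)×L_1(0.3)
P(0.3) = 4.400000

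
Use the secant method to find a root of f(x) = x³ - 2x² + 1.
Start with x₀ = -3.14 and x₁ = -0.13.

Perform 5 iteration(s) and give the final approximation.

f(x) = x³ - 2x² + 1
x₀ = -3.14, x₁ = -0.13

Secant formula: x_{n+1} = x_n - f(x_n)(x_n - x_{n-1})/(f(x_n) - f(x_{n-1}))

Iteration 1:
  f(-3.140000) = -49.678344
  f(-0.130000) = 0.964003
  x_2 = -0.130000 - 0.964003×(-0.130000 - (-3.140000))/(0.964003 - (-49.678344))
       = -0.187297
Iteration 2:
  f(-0.130000) = 0.964003
  f(-0.187297) = 0.923269
  x_3 = -0.187297 - 0.923269×(-0.187297 - (-0.130000))/(0.923269 - 0.964003)
       = -1.485989
Iteration 3:
  f(-0.187297) = 0.923269
  f(-1.485989) = -6.697631
  x_4 = -1.485989 - (-6.697631)×(-1.485989 - (-0.187297))/(-6.697631 - 0.923269)
       = -0.344633
Iteration 4:
  f(-1.485989) = -6.697631
  f(-0.344633) = 0.721524
  x_5 = -0.344633 - 0.721524×(-0.344633 - (-1.485989))/(0.721524 - (-6.697631))
       = -0.455631
Iteration 5:
  f(-0.344633) = 0.721524
  f(-0.455631) = 0.490211
  x_6 = -0.455631 - 0.490211×(-0.455631 - (-0.344633))/(0.490211 - 0.721524)
       = -0.690866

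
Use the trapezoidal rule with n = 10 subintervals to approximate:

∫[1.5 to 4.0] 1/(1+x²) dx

f(x) = 1/(1+x²)
a = 1.5, b = 4.0, n = 10
h = (b - a)/n = 0.250000

Trapezoidal rule: (h/2)[f(x₀) + 2f(x₁) + 2f(x₂) + ... + f(xₙ)]

x_0 = 1.5000, f(x_0) = 0.307692, coefficient = 1
x_1 = 1.7500, f(x_1) = 0.246154, coefficient = 2
x_2 = 2.0000, f(x_2) = 0.200000, coefficient = 2
x_3 = 2.2500, f(x_3) = 0.164948, coefficient = 2
x_4 = 2.5000, f(x_4) = 0.137931, coefficient = 2
x_5 = 2.7500, f(x_5) = 0.116788, coefficient = 2
x_6 = 3.0000, f(x_6) = 0.100000, coefficient = 2
x_7 = 3.2500, f(x_7) = 0.086486, coefficient = 2
x_8 = 3.5000, f(x_8) = 0.075472, coefficient = 2
x_9 = 3.7500, f(x_9) = 0.066390, coefficient = 2
x_10 = 4.0000, f(x_10) = 0.058824, coefficient = 1

I ≈ (0.250000/2) × 2.754856 = 0.344357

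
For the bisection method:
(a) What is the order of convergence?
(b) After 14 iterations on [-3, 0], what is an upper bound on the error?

(a) Bisection has linear (order 1) convergence; the error is halved each step.

(b) Error bound = (b-a)/2^n = (0 - (-3))/2^{14}
    = 3/2^{14}

(a) 1 (linear); (b) error ≤ 1.83e-04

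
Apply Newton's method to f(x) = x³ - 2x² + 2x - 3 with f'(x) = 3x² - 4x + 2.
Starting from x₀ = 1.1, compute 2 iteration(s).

f(x) = x³ - 2x² + 2x - 3
f'(x) = 3x² - 4x + 2
x₀ = 1.1

Newton-Raphson formula: x_{n+1} = x_n - f(x_n)/f'(x_n)

Iteration 1:
  f(1.100000) = -1.889000
  f'(1.100000) = 1.230000
  x_1 = 1.100000 - (-1.889000)/1.230000 = 2.635772
Iteration 2:
  f(2.635772) = 6.688443
  f'(2.635772) = 12.298798
  x_2 = 2.635772 - 6.688443/12.298798 = 2.091943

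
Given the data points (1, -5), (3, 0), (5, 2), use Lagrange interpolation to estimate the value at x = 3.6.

Lagrange interpolation formula:
P(x) = Σ yᵢ × Lᵢ(x)
where Lᵢ(x) = Π_{j≠i} (x - xⱼ)/(xᵢ - xⱼ)

L_0(3.6) = (3.6 - 3)/(1 - 3) × (3.6 - 5)/(1 - 5) = -0.105000
L_1(3.6) = (3.6 - 1)/(3 - 1) × (3.6 - 5)/(3 - 5) = 0.910000
L_2(3.6) = (3.6 - 1)/(5 - 1) × (3.6 - 3)/(5 - 3) = 0.195000

P(3.6) = (-5)×L_0(3.6) + 0×L_1(3.6) + 2×L_2(3.6)
P(3.6) = 0.915000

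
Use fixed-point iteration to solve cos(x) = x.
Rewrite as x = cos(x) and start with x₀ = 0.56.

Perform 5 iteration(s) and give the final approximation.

Equation: cos(x) = x
Fixed-point form: x = cos(x)
x₀ = 0.56

x_1 = g(0.560000) = 0.847255
x_2 = g(0.847255) = 0.662043
x_3 = g(0.662043) = 0.788738
x_4 = g(0.788738) = 0.704741
x_5 = g(0.704741) = 0.761779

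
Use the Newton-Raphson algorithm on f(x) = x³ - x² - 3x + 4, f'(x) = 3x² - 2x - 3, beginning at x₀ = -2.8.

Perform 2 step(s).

f(x) = x³ - x² - 3x + 4
f'(x) = 3x² - 2x - 3
x₀ = -2.8

Newton-Raphson formula: x_{n+1} = x_n - f(x_n)/f'(x_n)

Iteration 1:
  f(-2.800000) = -17.392000
  f'(-2.800000) = 26.120000
  x_1 = -2.800000 - (-17.392000)/26.120000 = -2.134150
Iteration 2:
  f(-2.134150) = -3.872339
  f'(-2.134150) = 14.932090
  x_2 = -2.134150 - (-3.872339)/14.932090 = -1.874820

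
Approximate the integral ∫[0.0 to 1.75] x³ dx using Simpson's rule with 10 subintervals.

f(x) = x³
a = 0.0, b = 1.75, n = 10
h = (b - a)/n = 0.175000

Simpson's rule: (h/3)[f(x₀) + 4f(x₁) + 2f(x₂) + ... + f(xₙ)]

x_0 = 0.0000, f(x_0) = 0.000000, coefficient = 1
x_1 = 0.1750, f(x_1) = 0.005359, coefficient = 4
x_2 = 0.3500, f(x_2) = 0.042875, coefficient = 2
x_3 = 0.5250, f(x_3) = 0.144703, coefficient = 4
x_4 = 0.7000, f(x_4) = 0.343000, coefficient = 2
x_5 = 0.8750, f(x_5) = 0.669922, coefficient = 4
x_6 = 1.0500, f(x_6) = 1.157625, coefficient = 2
x_7 = 1.2250, f(x_7) = 1.838266, coefficient = 4
x_8 = 1.4000, f(x_8) = 2.744000, coefficient = 2
x_9 = 1.5750, f(x_9) = 3.906984, coefficient = 4
x_10 = 1.7500, f(x_10) = 5.359375, coefficient = 1

I ≈ (0.175000/3) × 40.195312 = 2.344727
Exact value: 2.344727
Error: 0.000000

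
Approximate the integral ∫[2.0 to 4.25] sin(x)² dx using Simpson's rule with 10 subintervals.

f(x) = sin(x)²
a = 2.0, b = 4.25, n = 10
h = (b - a)/n = 0.225000

Simpson's rule: (h/3)[f(x₀) + 4f(x₁) + 2f(x₂) + ... + f(xₙ)]

x_0 = 2.0000, f(x_0) = 0.826822, coefficient = 1
x_1 = 2.2250, f(x_1) = 0.629694, coefficient = 4
x_2 = 2.4500, f(x_2) = 0.406744, coefficient = 2
x_3 = 2.6750, f(x_3) = 0.202361, coefficient = 4
x_4 = 2.9000, f(x_4) = 0.057240, coefficient = 2
x_5 = 3.1250, f(x_5) = 0.000275, coefficient = 4
x_6 = 3.3500, f(x_6) = 0.042808, coefficient = 2
x_7 = 3.5750, f(x_7) = 0.176371, coefficient = 4
x_8 = 3.8000, f(x_8) = 0.374370, coefficient = 2
x_9 = 4.0250, f(x_9) = 0.597383, coefficient = 4
x_10 = 4.2500, f(x_10) = 0.801006, coefficient = 1

I ≈ (0.225000/3) × 9.814491 = 0.736087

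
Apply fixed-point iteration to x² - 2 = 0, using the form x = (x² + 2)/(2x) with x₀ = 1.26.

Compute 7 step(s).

Equation: x² - 2 = 0
Fixed-point form: x = (x² + 2)/(2x)
x₀ = 1.26

x_1 = g(1.260000) = 1.423651
x_2 = g(1.423651) = 1.414245
x_3 = g(1.414245) = 1.414214
x_4 = g(1.414214) = 1.414214
x_5 = g(1.414214) = 1.414214
x_6 = g(1.414214) = 1.414214
x_7 = g(1.414214) = 1.414214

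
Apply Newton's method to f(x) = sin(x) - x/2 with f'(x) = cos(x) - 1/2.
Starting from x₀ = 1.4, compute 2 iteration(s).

f(x) = sin(x) - x/2
f'(x) = cos(x) - 1/2
x₀ = 1.4

Newton-Raphson formula: x_{n+1} = x_n - f(x_n)/f'(x_n)

Iteration 1:
  f(1.400000) = 0.285450
  f'(1.400000) = -0.330033
  x_1 = 1.400000 - 0.285450/(-0.330033) = 2.264913
Iteration 2:
  f(2.264913) = -0.363838
  f'(2.264913) = -1.139707
  x_2 = 2.264913 - (-0.363838)/(-1.139707) = 1.945675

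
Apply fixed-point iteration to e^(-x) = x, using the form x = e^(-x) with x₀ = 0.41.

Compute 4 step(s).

Equation: e^(-x) = x
Fixed-point form: x = e^(-x)
x₀ = 0.41

x_1 = g(0.410000) = 0.663650
x_2 = g(0.663650) = 0.514968
x_3 = g(0.514968) = 0.597520
x_4 = g(0.597520) = 0.550175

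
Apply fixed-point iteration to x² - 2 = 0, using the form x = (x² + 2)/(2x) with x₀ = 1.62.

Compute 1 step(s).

Equation: x² - 2 = 0
Fixed-point form: x = (x² + 2)/(2x)
x₀ = 1.62

x_1 = g(1.620000) = 1.427284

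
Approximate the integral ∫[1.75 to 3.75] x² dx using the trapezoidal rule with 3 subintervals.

f(x) = x²
a = 1.75, b = 3.75, n = 3
h = (b - a)/n = 0.666667

Trapezoidal rule: (h/2)[f(x₀) + 2f(x₁) + 2f(x₂) + ... + f(xₙ)]

x_0 = 1.7500, f(x_0) = 3.062500, coefficient = 1
x_1 = 2.4167, f(x_1) = 5.840278, coefficient = 2
x_2 = 3.0833, f(x_2) = 9.506944, coefficient = 2
x_3 = 3.7500, f(x_3) = 14.062500, coefficient = 1

I ≈ (0.666667/2) × 47.819444 = 15.939815
Exact value: 15.791667
Error: 0.148148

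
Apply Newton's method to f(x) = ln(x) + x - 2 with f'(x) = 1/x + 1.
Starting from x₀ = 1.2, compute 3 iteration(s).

f(x) = ln(x) + x - 2
f'(x) = 1/x + 1
x₀ = 1.2

Newton-Raphson formula: x_{n+1} = x_n - f(x_n)/f'(x_n)

Iteration 1:
  f(1.200000) = -0.617678
  f'(1.200000) = 1.833333
  x_1 = 1.200000 - (-0.617678)/1.833333 = 1.536916
Iteration 2:
  f(1.536916) = -0.033307
  f'(1.536916) = 1.650654
  x_2 = 1.536916 - (-0.033307)/1.650654 = 1.557094
Iteration 3:
  f(1.557094) = -0.000085
  f'(1.557094) = 1.642222
  x_3 = 1.557094 - (-0.000085)/1.642222 = 1.557146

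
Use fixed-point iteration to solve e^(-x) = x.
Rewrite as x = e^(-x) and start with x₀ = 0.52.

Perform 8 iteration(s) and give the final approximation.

Equation: e^(-x) = x
Fixed-point form: x = e^(-x)
x₀ = 0.52

x_1 = g(0.520000) = 0.594521
x_2 = g(0.594521) = 0.551827
x_3 = g(0.551827) = 0.575897
x_4 = g(0.575897) = 0.562201
x_5 = g(0.562201) = 0.569953
x_6 = g(0.569953) = 0.565552
x_7 = g(0.565552) = 0.568047
x_8 = g(0.568047) = 0.566631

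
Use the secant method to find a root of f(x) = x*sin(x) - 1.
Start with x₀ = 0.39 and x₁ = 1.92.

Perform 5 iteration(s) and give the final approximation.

f(x) = x*sin(x) - 1
x₀ = 0.39, x₁ = 1.92

Secant formula: x_{n+1} = x_n - f(x_n)(x_n - x_{n-1})/(f(x_n) - f(x_{n-1}))

Iteration 1:
  f(0.390000) = -0.851727
  f(1.920000) = 0.804119
  x_2 = 1.920000 - 0.804119×(1.920000 - 0.390000)/(0.804119 - (-0.851727))
       = 1.176995
Iteration 2:
  f(1.920000) = 0.804119
  f(1.176995) = 0.086904
  x_3 = 1.176995 - 0.086904×(1.176995 - 1.920000)/(0.086904 - 0.804119)
       = 1.086966
Iteration 3:
  f(1.176995) = 0.086904
  f(1.086966) = -0.037797
  x_4 = 1.086966 - (-0.037797)×(1.086966 - 1.176995)/(-0.037797 - 0.086904)
       = 1.114253
Iteration 4:
  f(1.086966) = -0.037797
  f(1.114253) = 0.000134
  x_5 = 1.114253 - 0.000134×(1.114253 - 1.086966)/(0.000134 - (-0.037797))
       = 1.114157
Iteration 5:
  f(1.114253) = 0.000134
  f(1.114157) = 0.000000
  x_6 = 1.114157 - 0.000000×(1.114157 - 1.114253)/(0.000000 - 0.000134)
       = 1.114157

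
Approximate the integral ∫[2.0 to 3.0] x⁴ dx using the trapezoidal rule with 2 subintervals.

f(x) = x⁴
a = 2.0, b = 3.0, n = 2
h = (b - a)/n = 0.500000

Trapezoidal rule: (h/2)[f(x₀) + 2f(x₁) + 2f(x₂) + ... + f(xₙ)]

x_0 = 2.0000, f(x_0) = 16.000000, coefficient = 1
x_1 = 2.5000, f(x_1) = 39.062500, coefficient = 2
x_2 = 3.0000, f(x_2) = 81.000000, coefficient = 1

I ≈ (0.500000/2) × 175.125000 = 43.781250
Exact value: 42.200000
Error: 1.581250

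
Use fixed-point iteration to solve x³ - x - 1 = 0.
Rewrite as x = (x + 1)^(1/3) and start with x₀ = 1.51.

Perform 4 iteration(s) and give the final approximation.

Equation: x³ - x - 1 = 0
Fixed-point form: x = (x + 1)^(1/3)
x₀ = 1.51

x_1 = g(1.510000) = 1.359016
x_2 = g(1.359016) = 1.331201
x_3 = g(1.331201) = 1.325948
x_4 = g(1.325948) = 1.324952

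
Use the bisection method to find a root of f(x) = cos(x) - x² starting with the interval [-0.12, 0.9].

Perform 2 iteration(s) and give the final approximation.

f(x) = cos(x) - x²
Initial interval: [-0.12, 0.9]

Iteration 1:
  c_1 = (-0.120000 + 0.900000)/2 = 0.390000
  f(c_1) = f(0.390000) = 0.772809
  f(a) × f(c) ≥ 0, new interval: [0.390000, 0.900000]
Iteration 2:
  c_2 = (0.390000 + 0.900000)/2 = 0.645000
  f(c_2) = f(0.645000) = 0.383075
  f(a) × f(c) ≥ 0, new interval: [0.645000, 0.900000]

After 2 iteration(s), the approximation is c_2 = 0.645000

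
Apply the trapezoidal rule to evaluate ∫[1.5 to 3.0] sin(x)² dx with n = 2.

f(x) = sin(x)²
a = 1.5, b = 3.0, n = 2
h = (b - a)/n = 0.750000

Trapezoidal rule: (h/2)[f(x₀) + 2f(x₁) + 2f(x₂) + ... + f(xₙ)]

x_0 = 1.5000, f(x_0) = 0.994996, coefficient = 1
x_1 = 2.2500, f(x_1) = 0.605398, coefficient = 2
x_2 = 3.0000, f(x_2) = 0.019915, coefficient = 1

I ≈ (0.750000/2) × 2.225707 = 0.834640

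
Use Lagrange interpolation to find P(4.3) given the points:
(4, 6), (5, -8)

Lagrange interpolation formula:
P(x) = Σ yᵢ × Lᵢ(x)
where Lᵢ(x) = Π_{j≠i} (x - xⱼ)/(xᵢ - xⱼ)

L_0(4.3) = (4.3 - 5)/(4 - 5) = 0.700000
L_1(4.3) = (4.3 - 4)/(5 - 4) = 0.300000

P(4.3) = 6×L_0(4.3) + (-8)×L_1(4.3)
P(4.3) = 1.800000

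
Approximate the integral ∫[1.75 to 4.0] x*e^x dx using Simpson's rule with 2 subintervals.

f(x) = x*e^x
a = 1.75, b = 4.0, n = 2
h = (b - a)/n = 1.125000

Simpson's rule: (h/3)[f(x₀) + 4f(x₁) + 2f(x₂) + ... + f(xₙ)]

x_0 = 1.7500, f(x_0) = 10.070555, coefficient = 1
x_1 = 2.8750, f(x_1) = 50.960594, coefficient = 4
x_2 = 4.0000, f(x_2) = 218.392600, coefficient = 1

I ≈ (1.125000/3) × 432.305532 = 162.114575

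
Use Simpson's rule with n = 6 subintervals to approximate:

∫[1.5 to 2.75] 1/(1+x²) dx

f(x) = 1/(1+x²)
a = 1.5, b = 2.75, n = 6
h = (b - a)/n = 0.208333

Simpson's rule: (h/3)[f(x₀) + 4f(x₁) + 2f(x₂) + ... + f(xₙ)]

x_0 = 1.5000, f(x_0) = 0.307692, coefficient = 1
x_1 = 1.7083, f(x_1) = 0.255206, coefficient = 4
x_2 = 1.9167, f(x_2) = 0.213967, coefficient = 2
x_3 = 2.1250, f(x_3) = 0.181303, coefficient = 4
x_4 = 2.3333, f(x_4) = 0.155172, coefficient = 2
x_5 = 2.5417, f(x_5) = 0.134047, coefficient = 4
x_6 = 2.7500, f(x_6) = 0.116788, coefficient = 1

I ≈ (0.208333/3) × 3.444985 = 0.239235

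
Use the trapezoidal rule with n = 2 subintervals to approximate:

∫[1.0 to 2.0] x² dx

f(x) = x²
a = 1.0, b = 2.0, n = 2
h = (b - a)/n = 0.500000

Trapezoidal rule: (h/2)[f(x₀) + 2f(x₁) + 2f(x₂) + ... + f(xₙ)]

x_0 = 1.0000, f(x_0) = 1.000000, coefficient = 1
x_1 = 1.5000, f(x_1) = 2.250000, coefficient = 2
x_2 = 2.0000, f(x_2) = 4.000000, coefficient = 1

I ≈ (0.500000/2) × 9.500000 = 2.375000
Exact value: 2.333333
Error: 0.041667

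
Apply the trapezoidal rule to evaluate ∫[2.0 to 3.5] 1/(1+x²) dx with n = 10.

f(x) = 1/(1+x²)
a = 2.0, b = 3.5, n = 10
h = (b - a)/n = 0.150000

Trapezoidal rule: (h/2)[f(x₀) + 2f(x₁) + 2f(x₂) + ... + f(xₙ)]

x_0 = 2.0000, f(x_0) = 0.200000, coefficient = 1
x_1 = 2.1500, f(x_1) = 0.177857, coefficient = 2
x_2 = 2.3000, f(x_2) = 0.158983, coefficient = 2
x_3 = 2.4500, f(x_3) = 0.142806, coefficient = 2
x_4 = 2.6000, f(x_4) = 0.128866, coefficient = 2
x_5 = 2.7500, f(x_5) = 0.116788, coefficient = 2
x_6 = 2.9000, f(x_6) = 0.106270, coefficient = 2
x_7 = 3.0500, f(x_7) = 0.097064, coefficient = 2
x_8 = 3.2000, f(x_8) = 0.088968, coefficient = 2
x_9 = 3.3500, f(x_9) = 0.081816, coefficient = 2
x_10 = 3.5000, f(x_10) = 0.075472, coefficient = 1

I ≈ (0.150000/2) × 2.474307 = 0.185573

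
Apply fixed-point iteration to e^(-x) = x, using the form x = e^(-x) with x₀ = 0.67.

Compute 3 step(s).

Equation: e^(-x) = x
Fixed-point form: x = e^(-x)
x₀ = 0.67

x_1 = g(0.670000) = 0.511709
x_2 = g(0.511709) = 0.599470
x_3 = g(0.599470) = 0.549102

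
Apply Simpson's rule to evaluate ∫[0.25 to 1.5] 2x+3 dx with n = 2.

f(x) = 2x+3
a = 0.25, b = 1.5, n = 2
h = (b - a)/n = 0.625000

Simpson's rule: (h/3)[f(x₀) + 4f(x₁) + 2f(x₂) + ... + f(xₙ)]

x_0 = 0.2500, f(x_0) = 3.500000, coefficient = 1
x_1 = 0.8750, f(x_1) = 4.750000, coefficient = 4
x_2 = 1.5000, f(x_2) = 6.000000, coefficient = 1

I ≈ (0.625000/3) × 28.500000 = 5.937500
Exact value: 5.937500
Error: 0.000000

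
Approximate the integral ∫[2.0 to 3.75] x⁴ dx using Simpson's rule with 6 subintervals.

f(x) = x⁴
a = 2.0, b = 3.75, n = 6
h = (b - a)/n = 0.291667

Simpson's rule: (h/3)[f(x₀) + 4f(x₁) + 2f(x₂) + ... + f(xₙ)]

x_0 = 2.0000, f(x_0) = 16.000000, coefficient = 1
x_1 = 2.2917, f(x_1) = 27.580732, coefficient = 4
x_2 = 2.5833, f(x_2) = 44.537085, coefficient = 2
x_3 = 2.8750, f(x_3) = 68.320557, coefficient = 4
x_4 = 3.1667, f(x_4) = 100.556327, coefficient = 2
x_5 = 3.4583, f(x_5) = 143.043261, coefficient = 4
x_6 = 3.7500, f(x_6) = 197.753906, coefficient = 1

I ≈ (0.291667/3) × 1459.718931 = 141.917118
Exact value: 141.915430
Error: 0.001689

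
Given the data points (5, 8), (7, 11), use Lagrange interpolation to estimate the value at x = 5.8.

Lagrange interpolation formula:
P(x) = Σ yᵢ × Lᵢ(x)
where Lᵢ(x) = Π_{j≠i} (x - xⱼ)/(xᵢ - xⱼ)

L_0(5.8) = (5.8 - 7)/(5 - 7) = 0.600000
L_1(5.8) = (5.8 - 5)/(7 - 5) = 0.400000

P(5.8) = 8×L_0(5.8) + 11×L_1(5.8)
P(5.8) = 9.200000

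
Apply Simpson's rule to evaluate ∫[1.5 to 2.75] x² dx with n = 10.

f(x) = x²
a = 1.5, b = 2.75, n = 10
h = (b - a)/n = 0.125000

Simpson's rule: (h/3)[f(x₀) + 4f(x₁) + 2f(x₂) + ... + f(xₙ)]

x_0 = 1.5000, f(x_0) = 2.250000, coefficient = 1
x_1 = 1.6250, f(x_1) = 2.640625, coefficient = 4
x_2 = 1.7500, f(x_2) = 3.062500, coefficient = 2
x_3 = 1.8750, f(x_3) = 3.515625, coefficient = 4
x_4 = 2.0000, f(x_4) = 4.000000, coefficient = 2
x_5 = 2.1250, f(x_5) = 4.515625, coefficient = 4
x_6 = 2.2500, f(x_6) = 5.062500, coefficient = 2
x_7 = 2.3750, f(x_7) = 5.640625, coefficient = 4
x_8 = 2.5000, f(x_8) = 6.250000, coefficient = 2
x_9 = 2.6250, f(x_9) = 6.890625, coefficient = 4
x_10 = 2.7500, f(x_10) = 7.562500, coefficient = 1

I ≈ (0.125000/3) × 139.375000 = 5.807292
Exact value: 5.807292
Error: 0.000000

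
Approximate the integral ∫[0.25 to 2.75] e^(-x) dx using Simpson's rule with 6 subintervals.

f(x) = e^(-x)
a = 0.25, b = 2.75, n = 6
h = (b - a)/n = 0.416667

Simpson's rule: (h/3)[f(x₀) + 4f(x₁) + 2f(x₂) + ... + f(xₙ)]

x_0 = 0.2500, f(x_0) = 0.778801, coefficient = 1
x_1 = 0.6667, f(x_1) = 0.513417, coefficient = 4
x_2 = 1.0833, f(x_2) = 0.338465, coefficient = 2
x_3 = 1.5000, f(x_3) = 0.223130, coefficient = 4
x_4 = 1.9167, f(x_4) = 0.147096, coefficient = 2
x_5 = 2.3333, f(x_5) = 0.096972, coefficient = 4
x_6 = 2.7500, f(x_6) = 0.063928, coefficient = 1

I ≈ (0.416667/3) × 5.147929 = 0.714990
Exact value: 0.714873
Error: 0.000117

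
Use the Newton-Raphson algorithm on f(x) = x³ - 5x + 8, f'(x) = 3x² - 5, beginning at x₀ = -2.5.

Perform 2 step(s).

f(x) = x³ - 5x + 8
f'(x) = 3x² - 5
x₀ = -2.5

Newton-Raphson formula: x_{n+1} = x_n - f(x_n)/f'(x_n)

Iteration 1:
  f(-2.500000) = 4.875000
  f'(-2.500000) = 13.750000
  x_1 = -2.500000 - 4.875000/13.750000 = -2.854545
Iteration 2:
  f(-2.854545) = -0.987336
  f'(-2.854545) = 19.445289
  x_2 = -2.854545 - (-0.987336)/19.445289 = -2.803770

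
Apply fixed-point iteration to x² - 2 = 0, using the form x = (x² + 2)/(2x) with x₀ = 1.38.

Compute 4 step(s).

Equation: x² - 2 = 0
Fixed-point form: x = (x² + 2)/(2x)
x₀ = 1.38

x_1 = g(1.380000) = 1.414638
x_2 = g(1.414638) = 1.414214
x_3 = g(1.414214) = 1.414214
x_4 = g(1.414214) = 1.414214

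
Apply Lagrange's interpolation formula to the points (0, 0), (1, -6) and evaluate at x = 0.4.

Lagrange interpolation formula:
P(x) = Σ yᵢ × Lᵢ(x)
where Lᵢ(x) = Π_{j≠i} (x - xⱼ)/(xᵢ - xⱼ)

L_0(0.4) = (0.4 - 1)/(0 - 1) = 0.600000
L_1(0.4) = (0.4 - 0)/(1 - 0) = 0.400000

P(0.4) = 0×L_0(0.4) + (-6)×L_1(0.4)
P(0.4) = -2.400000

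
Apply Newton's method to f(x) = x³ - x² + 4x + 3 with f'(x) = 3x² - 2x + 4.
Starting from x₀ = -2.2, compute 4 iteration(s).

f(x) = x³ - x² + 4x + 3
f'(x) = 3x² - 2x + 4
x₀ = -2.2

Newton-Raphson formula: x_{n+1} = x_n - f(x_n)/f'(x_n)

Iteration 1:
  f(-2.200000) = -21.288000
  f'(-2.200000) = 22.920000
  x_1 = -2.200000 - (-21.288000)/22.920000 = -1.271204
Iteration 2:
  f(-1.271204) = -5.754992
  f'(-1.271204) = 11.390289
  x_2 = -1.271204 - (-5.754992)/11.390289 = -0.765950
Iteration 3:
  f(-0.765950) = -1.099846
  f'(-0.765950) = 7.291938
  x_3 = -0.765950 - (-1.099846)/7.291938 = -0.615120
Iteration 4:
  f(-0.615120) = -0.071594
  f'(-0.615120) = 6.365355
  x_4 = -0.615120 - (-0.071594)/6.365355 = -0.603872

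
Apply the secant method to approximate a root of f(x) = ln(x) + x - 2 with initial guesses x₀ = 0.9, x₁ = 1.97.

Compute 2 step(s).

f(x) = ln(x) + x - 2
x₀ = 0.9, x₁ = 1.97

Secant formula: x_{n+1} = x_n - f(x_n)(x_n - x_{n-1})/(f(x_n) - f(x_{n-1}))

Iteration 1:
  f(0.900000) = -1.205361
  f(1.970000) = 0.648034
  x_2 = 1.970000 - 0.648034×(1.970000 - 0.900000)/(0.648034 - (-1.205361))
       = 1.595878
Iteration 2:
  f(1.970000) = 0.648034
  f(1.595878) = 0.063302
  x_3 = 1.595878 - 0.063302×(1.595878 - 1.970000)/(0.063302 - 0.648034)
       = 1.555376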